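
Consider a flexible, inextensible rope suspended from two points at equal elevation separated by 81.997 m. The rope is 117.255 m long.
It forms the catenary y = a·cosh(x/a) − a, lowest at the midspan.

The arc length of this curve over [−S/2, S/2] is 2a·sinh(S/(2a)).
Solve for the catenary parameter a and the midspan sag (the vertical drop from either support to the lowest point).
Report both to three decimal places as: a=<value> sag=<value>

seed: a₀ = √(S³/(24(L−S))) = √(81.997³/(24·35.258)) = 25.524808
iter 1: u=1.606222  f(a)=+4.838e+00  f'(a)=-3.544e+00  a ← 25.524808 − (+4.838e+00/-3.544e+00) = 26.889767
iter 2: u=1.524688  f(a)=+4.152e-01  f'(a)=-2.960e+00  a ← 26.889767 − (+4.152e-01/-2.960e+00) = 27.030032
iter 3: u=1.516776  f(a)=+3.691e-03  f'(a)=-2.907e+00  a ← 27.030032 − (+3.691e-03/-2.907e+00) = 27.031302
iter 4: u=1.516705  f(a)=+2.976e-07  f'(a)=-2.907e+00  a ← 27.031302 − (+2.976e-07/-2.907e+00) = 27.031302
iter 5: u=1.516705  f(a)=+0.000e+00  f'(a)=-2.907e+00  a ← 27.031302 − (+0.000e+00/-2.907e+00) = 27.031302
converged: |Δa| < 1e-12 after 5 iterations
sag = a·(cosh(S/(2a)) − 1) = 27.031302·(cosh(1.516705) − 1) = 37.527780
T_max/T_min = cosh(S/(2a)) = 2.388308

a=27.031 sag=37.528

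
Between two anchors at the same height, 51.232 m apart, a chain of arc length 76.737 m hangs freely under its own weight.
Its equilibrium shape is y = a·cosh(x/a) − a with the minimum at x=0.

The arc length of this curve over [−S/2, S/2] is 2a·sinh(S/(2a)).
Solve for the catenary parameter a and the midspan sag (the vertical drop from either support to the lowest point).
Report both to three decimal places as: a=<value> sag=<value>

seed: a₀ = √(S³/(24(L−S))) = √(51.232³/(24·25.505)) = 14.821552
iter 1: u=1.728294  f(a)=+4.092e+00  f'(a)=-4.586e+00  a ← 14.821552 − (+4.092e+00/-4.586e+00) = 15.713837
iter 2: u=1.630156  f(a)=+3.986e-01  f'(a)=-3.732e+00  a ← 15.713837 − (+3.986e-01/-3.732e+00) = 15.820647
iter 3: u=1.619150  f(a)=+4.685e-03  f'(a)=-3.645e+00  a ← 15.820647 − (+4.685e-03/-3.645e+00) = 15.821932
iter 4: u=1.619018  f(a)=+6.639e-07  f'(a)=-3.644e+00  a ← 15.821932 − (+6.639e-07/-3.644e+00) = 15.821932
iter 5: u=1.619018  f(a)=+2.842e-14  f'(a)=-3.644e+00  a ← 15.821932 − (+2.842e-14/-3.644e+00) = 15.821932
converged: |Δa| < 1e-12 after 5 iterations
sag = a·(cosh(S/(2a)) − 1) = 15.821932·(cosh(1.619018) − 1) = 25.680782
T_max/T_min = cosh(S/(2a)) = 2.623113

a=15.822 sag=25.681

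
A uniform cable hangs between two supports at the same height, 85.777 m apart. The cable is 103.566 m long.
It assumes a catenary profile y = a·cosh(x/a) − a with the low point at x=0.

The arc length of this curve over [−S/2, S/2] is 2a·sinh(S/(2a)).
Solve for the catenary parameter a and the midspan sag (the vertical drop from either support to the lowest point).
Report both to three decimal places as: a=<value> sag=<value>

a=39.591 sag=25.593

seed: a₀ = √(S³/(24(L−S))) = √(85.777³/(24·17.789)) = 38.448101
iter 1: u=1.115491  f(a)=+1.140e+00  f'(a)=-1.046e+00  a ← 38.448101 − (+1.140e+00/-1.046e+00) = 39.538364
iter 2: u=1.084731  f(a)=+5.029e-02  f'(a)=-9.553e-01  a ← 39.538364 − (+5.029e-02/-9.553e-01) = 39.591011
iter 3: u=1.083289  f(a)=+1.079e-04  f'(a)=-9.512e-01  a ← 39.591011 − (+1.079e-04/-9.512e-01) = 39.591125
iter 4: u=1.083286  f(a)=+4.986e-10  f'(a)=-9.512e-01  a ← 39.591125 − (+4.986e-10/-9.512e-01) = 39.591125
iter 5: u=1.083286  f(a)=+1.421e-14  f'(a)=-9.512e-01  a ← 39.591125 − (+1.421e-14/-9.512e-01) = 39.591125
converged: |Δa| < 1e-12 after 5 iterations
sag = a·(cosh(S/(2a)) − 1) = 39.591125·(cosh(1.083286) − 1) = 25.592740
T_max/T_min = cosh(S/(2a)) = 1.646426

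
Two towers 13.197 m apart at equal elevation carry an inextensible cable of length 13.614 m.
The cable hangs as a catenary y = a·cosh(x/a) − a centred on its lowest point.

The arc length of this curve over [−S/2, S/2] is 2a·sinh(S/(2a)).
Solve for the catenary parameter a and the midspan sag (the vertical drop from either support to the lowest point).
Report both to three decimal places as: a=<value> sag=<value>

seed: a₀ = √(S³/(24(L−S))) = √(13.197³/(24·0.417)) = 15.154415
iter 1: u=0.435418  f(a)=+3.971e-03  f'(a)=-5.608e-02  a ← 15.154415 − (+3.971e-03/-5.608e-02) = 15.225216
iter 2: u=0.433393  f(a)=+2.800e-05  f'(a)=-5.530e-02  a ← 15.225216 − (+2.800e-05/-5.530e-02) = 15.225723
iter 3: u=0.433378  f(a)=+1.414e-09  f'(a)=-5.529e-02  a ← 15.225723 − (+1.414e-09/-5.529e-02) = 15.225723
iter 4: u=0.433378  f(a)=+3.553e-15  f'(a)=-5.529e-02  a ← 15.225723 − (+3.553e-15/-5.529e-02) = 15.225723
converged: |Δa| < 1e-12 after 4 iterations
sag = a·(cosh(S/(2a)) − 1) = 15.225723·(cosh(0.433378) − 1) = 1.452343
T_max/T_min = cosh(S/(2a)) = 1.095387

a=15.226 sag=1.452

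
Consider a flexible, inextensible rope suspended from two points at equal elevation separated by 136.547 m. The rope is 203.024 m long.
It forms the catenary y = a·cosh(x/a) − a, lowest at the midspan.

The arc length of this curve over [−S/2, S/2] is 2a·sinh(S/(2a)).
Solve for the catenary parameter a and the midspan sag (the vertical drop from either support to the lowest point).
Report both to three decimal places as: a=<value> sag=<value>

seed: a₀ = √(S³/(24(L−S))) = √(136.547³/(24·66.477)) = 39.946793
iter 1: u=1.709111  f(a)=+1.041e+01  f'(a)=-4.408e+00  a ← 39.946793 − (+1.041e+01/-4.408e+00) = 42.309213
iter 2: u=1.613679  f(a)=+9.952e-01  f'(a)=-3.602e+00  a ← 42.309213 − (+9.952e-01/-3.602e+00) = 42.585503
iter 3: u=1.603210  f(a)=+1.121e-02  f'(a)=-3.521e+00  a ← 42.585503 − (+1.121e-02/-3.521e+00) = 42.588687
iter 4: u=1.603090  f(a)=+1.458e-06  f'(a)=-3.520e+00  a ← 42.588687 − (+1.458e-06/-3.520e+00) = 42.588687
iter 5: u=1.603090  f(a)=+2.842e-14  f'(a)=-3.520e+00  a ← 42.588687 − (+2.842e-14/-3.520e+00) = 42.588687
converged: |Δa| < 1e-12 after 5 iterations
sag = a·(cosh(S/(2a)) − 1) = 42.588687·(cosh(1.603090) − 1) = 67.495292
T_max/T_min = cosh(S/(2a)) = 2.584817

a=42.589 sag=67.495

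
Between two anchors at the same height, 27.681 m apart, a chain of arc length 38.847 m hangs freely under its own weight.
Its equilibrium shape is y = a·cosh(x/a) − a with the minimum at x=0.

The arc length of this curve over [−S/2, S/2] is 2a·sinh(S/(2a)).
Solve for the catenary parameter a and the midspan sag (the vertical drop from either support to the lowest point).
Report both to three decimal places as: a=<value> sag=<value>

a=9.392 sag=12.183

seed: a₀ = √(S³/(24(L−S))) = √(27.681³/(24·11.166)) = 8.896480
iter 1: u=1.555728  f(a)=+1.432e+00  f'(a)=-3.173e+00  a ← 8.896480 − (+1.432e+00/-3.173e+00) = 9.347767
iter 2: u=1.480621  f(a)=+1.162e-01  f'(a)=-2.677e+00  a ← 9.347767 − (+1.162e-01/-2.677e+00) = 9.391158
iter 3: u=1.473780  f(a)=+9.137e-04  f'(a)=-2.635e+00  a ← 9.391158 − (+9.137e-04/-2.635e+00) = 9.391505
iter 4: u=1.473725  f(a)=+5.751e-08  f'(a)=-2.635e+00  a ← 9.391505 − (+5.751e-08/-2.635e+00) = 9.391505
iter 5: u=1.473725  f(a)=+7.105e-15  f'(a)=-2.635e+00  a ← 9.391505 − (+7.105e-15/-2.635e+00) = 9.391505
converged: |Δa| < 1e-12 after 5 iterations
sag = a·(cosh(S/(2a)) − 1) = 9.391505·(cosh(1.473725) − 1) = 12.183312
T_max/T_min = cosh(S/(2a)) = 2.297269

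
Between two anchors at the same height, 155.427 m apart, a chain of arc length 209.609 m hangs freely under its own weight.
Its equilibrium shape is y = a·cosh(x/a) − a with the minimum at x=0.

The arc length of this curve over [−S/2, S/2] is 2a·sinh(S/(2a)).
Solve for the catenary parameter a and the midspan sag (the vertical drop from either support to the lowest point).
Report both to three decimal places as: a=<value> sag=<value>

seed: a₀ = √(S³/(24(L−S))) = √(155.427³/(24·54.182)) = 53.734914
iter 1: u=1.446238  f(a)=+5.957e+00  f'(a)=-2.471e+00  a ← 53.734914 − (+5.957e+00/-2.471e+00) = 56.145447
iter 2: u=1.384146  f(a)=+4.243e-01  f'(a)=-2.131e+00  a ← 56.145447 − (+4.243e-01/-2.131e+00) = 56.344588
iter 3: u=1.379254  f(a)=+2.518e-03  f'(a)=-2.105e+00  a ← 56.344588 − (+2.518e-03/-2.105e+00) = 56.345784
iter 4: u=1.379225  f(a)=+8.979e-08  f'(a)=-2.105e+00  a ← 56.345784 − (+8.979e-08/-2.105e+00) = 56.345784
iter 5: u=1.379225  f(a)=-2.842e-14  f'(a)=-2.105e+00  a ← 56.345784 − (-2.842e-14/-2.105e+00) = 56.345784
converged: |Δa| < 1e-12 after 5 iterations
sag = a·(cosh(S/(2a)) − 1) = 56.345784·(cosh(1.379225) − 1) = 62.645101
T_max/T_min = cosh(S/(2a)) = 2.111797

a=56.346 sag=62.645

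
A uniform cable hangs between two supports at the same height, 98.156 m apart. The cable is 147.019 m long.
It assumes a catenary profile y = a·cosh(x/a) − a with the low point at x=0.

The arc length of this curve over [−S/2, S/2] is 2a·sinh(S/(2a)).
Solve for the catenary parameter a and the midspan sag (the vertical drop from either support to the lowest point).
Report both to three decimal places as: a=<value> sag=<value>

a=30.314 sag=49.201

seed: a₀ = √(S³/(24(L−S))) = √(98.156³/(24·48.863)) = 28.397466
iter 1: u=1.728253  f(a)=+7.838e+00  f'(a)=-4.585e+00  a ← 28.397466 − (+7.838e+00/-4.585e+00) = 30.106981
iter 2: u=1.630120  f(a)=+7.636e-01  f'(a)=-3.732e+00  a ← 30.106981 − (+7.636e-01/-3.732e+00) = 30.311607
iter 3: u=1.619116  f(a)=+8.973e-03  f'(a)=-3.644e+00  a ← 30.311607 − (+8.973e-03/-3.644e+00) = 30.314069
iter 4: u=1.618984  f(a)=+1.271e-06  f'(a)=-3.643e+00  a ← 30.314069 − (+1.271e-06/-3.643e+00) = 30.314070
iter 5: u=1.618984  f(a)=+2.842e-14  f'(a)=-3.643e+00  a ← 30.314070 − (+2.842e-14/-3.643e+00) = 30.314070
converged: |Δa| < 1e-12 after 5 iterations
sag = a·(cosh(S/(2a)) − 1) = 30.314070·(cosh(1.618984) − 1) = 49.200642
T_max/T_min = cosh(S/(2a)) = 2.623030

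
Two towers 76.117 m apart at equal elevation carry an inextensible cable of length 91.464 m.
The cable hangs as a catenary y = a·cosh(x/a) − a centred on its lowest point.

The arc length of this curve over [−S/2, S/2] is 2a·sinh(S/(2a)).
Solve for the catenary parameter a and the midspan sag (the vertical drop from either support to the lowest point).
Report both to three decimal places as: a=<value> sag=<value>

a=35.604 sag=22.354

seed: a₀ = √(S³/(24(L−S))) = √(76.117³/(24·15.347)) = 34.602313
iter 1: u=1.099883  f(a)=+9.555e-01  f'(a)=-9.991e-01  a ← 34.602313 − (+9.555e-01/-9.991e-01) = 35.558660
iter 2: u=1.070302  f(a)=+4.104e-02  f'(a)=-9.149e-01  a ← 35.558660 − (+4.104e-02/-9.149e-01) = 35.603520
iter 3: u=1.068953  f(a)=+8.327e-05  f'(a)=-9.112e-01  a ← 35.603520 − (+8.327e-05/-9.112e-01) = 35.603612
iter 4: u=1.068951  f(a)=+3.442e-10  f'(a)=-9.112e-01  a ← 35.603612 − (+3.442e-10/-9.112e-01) = 35.603612
iter 5: u=1.068951  f(a)=+2.842e-14  f'(a)=-9.112e-01  a ← 35.603612 − (+2.842e-14/-9.112e-01) = 35.603612
converged: |Δa| < 1e-12 after 5 iterations
sag = a·(cosh(S/(2a)) − 1) = 35.603612·(cosh(1.068951) − 1) = 22.353553
T_max/T_min = cosh(S/(2a)) = 1.627845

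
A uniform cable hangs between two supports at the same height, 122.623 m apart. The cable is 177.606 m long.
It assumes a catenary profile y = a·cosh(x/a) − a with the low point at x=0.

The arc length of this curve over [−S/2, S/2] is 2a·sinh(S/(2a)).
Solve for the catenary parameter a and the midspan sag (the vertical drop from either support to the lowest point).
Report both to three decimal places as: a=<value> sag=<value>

seed: a₀ = √(S³/(24(L−S))) = √(122.623³/(24·54.983)) = 37.379894
iter 1: u=1.640227  f(a)=+7.888e+00  f'(a)=-3.813e+00  a ← 37.379894 − (+7.888e+00/-3.813e+00) = 39.448483
iter 2: u=1.554217  f(a)=+7.021e-01  f'(a)=-3.162e+00  a ← 39.448483 − (+7.021e-01/-3.162e+00) = 39.670534
iter 3: u=1.545517  f(a)=+6.764e-03  f'(a)=-3.101e+00  a ← 39.670534 − (+6.764e-03/-3.101e+00) = 39.672715
iter 4: u=1.545432  f(a)=+6.411e-07  f'(a)=-3.101e+00  a ← 39.672715 − (+6.411e-07/-3.101e+00) = 39.672715
iter 5: u=1.545432  f(a)=+2.842e-14  f'(a)=-3.101e+00  a ← 39.672715 − (+2.842e-14/-3.101e+00) = 39.672715
converged: |Δa| < 1e-12 after 5 iterations
sag = a·(cosh(S/(2a)) − 1) = 39.672715·(cosh(1.545432) − 1) = 57.589287
T_max/T_min = cosh(S/(2a)) = 2.451609

a=39.673 sag=57.589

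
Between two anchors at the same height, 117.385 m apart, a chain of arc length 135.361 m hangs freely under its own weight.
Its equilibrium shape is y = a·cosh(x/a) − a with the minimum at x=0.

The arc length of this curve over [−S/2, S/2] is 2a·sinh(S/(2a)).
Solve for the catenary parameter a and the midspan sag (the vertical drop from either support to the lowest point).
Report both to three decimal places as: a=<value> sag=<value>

a=62.590 sag=29.596

seed: a₀ = √(S³/(24(L−S))) = √(117.385³/(24·17.976)) = 61.230352
iter 1: u=0.958552  f(a)=+8.441e-01  f'(a)=-6.429e-01  a ← 61.230352 − (+8.441e-01/-6.429e-01) = 62.543346
iter 2: u=0.938429  f(a)=+2.792e-02  f'(a)=-6.010e-01  a ← 62.543346 − (+2.792e-02/-6.010e-01) = 62.589793
iter 3: u=0.937733  f(a)=+3.284e-05  f'(a)=-5.996e-01  a ← 62.589793 − (+3.284e-05/-5.996e-01) = 62.589848
iter 4: u=0.937732  f(a)=+4.562e-11  f'(a)=-5.996e-01  a ← 62.589848 − (+4.562e-11/-5.996e-01) = 62.589848
iter 5: u=0.937732  f(a)=+0.000e+00  f'(a)=-5.996e-01  a ← 62.589848 − (+0.000e+00/-5.996e-01) = 62.589848
converged: |Δa| < 1e-12 after 5 iterations
sag = a·(cosh(S/(2a)) − 1) = 62.589848·(cosh(0.937732) − 1) = 29.595504
T_max/T_min = cosh(S/(2a)) = 1.472848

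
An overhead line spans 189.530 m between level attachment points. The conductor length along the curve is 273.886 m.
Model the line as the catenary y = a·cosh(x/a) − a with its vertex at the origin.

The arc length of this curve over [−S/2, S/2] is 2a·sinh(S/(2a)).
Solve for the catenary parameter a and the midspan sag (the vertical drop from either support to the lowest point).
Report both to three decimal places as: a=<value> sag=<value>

seed: a₀ = √(S³/(24(L−S))) = √(189.530³/(24·84.356)) = 57.990030
iter 1: u=1.634160  f(a)=+1.201e+01  f'(a)=-3.764e+00  a ← 57.990030 − (+1.201e+01/-3.764e+00) = 61.179856
iter 2: u=1.548958  f(a)=+1.062e+00  f'(a)=-3.125e+00  a ← 61.179856 − (+1.062e+00/-3.125e+00) = 61.519633
iter 3: u=1.540403  f(a)=+1.009e-02  f'(a)=-3.066e+00  a ← 61.519633 − (+1.009e-02/-3.066e+00) = 61.522922
iter 4: u=1.540320  f(a)=+9.289e-07  f'(a)=-3.066e+00  a ← 61.522922 − (+9.289e-07/-3.066e+00) = 61.522923
iter 5: u=1.540320  f(a)=-5.684e-14  f'(a)=-3.066e+00  a ← 61.522923 − (-5.684e-14/-3.066e+00) = 61.522923
converged: |Δa| < 1e-12 after 5 iterations
sag = a·(cosh(S/(2a)) − 1) = 61.522923·(cosh(1.540320) − 1) = 88.605207
T_max/T_min = cosh(S/(2a)) = 2.440198

a=61.523 sag=88.605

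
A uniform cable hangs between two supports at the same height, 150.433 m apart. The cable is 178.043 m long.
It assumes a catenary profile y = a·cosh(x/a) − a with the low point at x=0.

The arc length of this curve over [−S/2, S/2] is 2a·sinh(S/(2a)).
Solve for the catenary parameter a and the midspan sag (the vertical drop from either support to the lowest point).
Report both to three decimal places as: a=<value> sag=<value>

a=73.572 sag=41.917

seed: a₀ = √(S³/(24(L−S))) = √(150.433³/(24·27.610)) = 71.676345
iter 1: u=1.049391  f(a)=+1.561e+00  f'(a)=-8.587e-01  a ← 71.676345 − (+1.561e+00/-8.587e-01) = 73.493975
iter 2: u=1.023438  f(a)=+6.134e-02  f'(a)=-7.924e-01  a ← 73.493975 − (+6.134e-02/-7.924e-01) = 73.571387
iter 3: u=1.022361  f(a)=+1.033e-04  f'(a)=-7.897e-01  a ← 73.571387 − (+1.033e-04/-7.897e-01) = 73.571518
iter 4: u=1.022359  f(a)=+2.944e-10  f'(a)=-7.897e-01  a ← 73.571518 − (+2.944e-10/-7.897e-01) = 73.571518
iter 5: u=1.022359  f(a)=-2.842e-14  f'(a)=-7.897e-01  a ← 73.571518 − (-2.842e-14/-7.897e-01) = 73.571518
converged: |Δa| < 1e-12 after 5 iterations
sag = a·(cosh(S/(2a)) − 1) = 73.571518·(cosh(1.022359) − 1) = 41.916991
T_max/T_min = cosh(S/(2a)) = 1.569745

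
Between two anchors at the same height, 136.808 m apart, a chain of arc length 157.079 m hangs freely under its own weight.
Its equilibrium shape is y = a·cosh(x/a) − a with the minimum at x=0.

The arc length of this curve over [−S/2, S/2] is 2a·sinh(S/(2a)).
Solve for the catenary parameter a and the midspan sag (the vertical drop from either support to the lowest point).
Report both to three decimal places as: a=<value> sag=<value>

seed: a₀ = √(S³/(24(L−S))) = √(136.808³/(24·20.271)) = 72.547764
iter 1: u=0.942882  f(a)=+9.204e-01  f'(a)=-6.101e-01  a ← 72.547764 − (+9.204e-01/-6.101e-01) = 74.056301
iter 2: u=0.923676  f(a)=+2.949e-02  f'(a)=-5.716e-01  a ← 74.056301 − (+2.949e-02/-5.716e-01) = 74.107896
iter 3: u=0.923033  f(a)=+3.250e-05  f'(a)=-5.703e-01  a ← 74.107896 − (+3.250e-05/-5.703e-01) = 74.107953
iter 4: u=0.923032  f(a)=+3.962e-11  f'(a)=-5.703e-01  a ← 74.107953 − (+3.962e-11/-5.703e-01) = 74.107953
converged: |Δa| < 1e-12 after 4 iterations
sag = a·(cosh(S/(2a)) − 1) = 74.107953·(cosh(0.923032) − 1) = 33.875572
T_max/T_min = cosh(S/(2a)) = 1.457111

a=74.108 sag=33.876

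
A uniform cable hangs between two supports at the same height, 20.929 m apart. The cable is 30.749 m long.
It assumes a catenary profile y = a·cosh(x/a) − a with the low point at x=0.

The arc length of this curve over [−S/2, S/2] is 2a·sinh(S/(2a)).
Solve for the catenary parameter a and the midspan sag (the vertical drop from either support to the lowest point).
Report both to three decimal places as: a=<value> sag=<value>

a=6.636 sag=10.110

seed: a₀ = √(S³/(24(L−S))) = √(20.929³/(24·9.820)) = 6.236793
iter 1: u=1.677865  f(a)=+1.479e+00  f'(a)=-4.130e+00  a ← 6.236793 − (+1.479e+00/-4.130e+00) = 6.594861
iter 2: u=1.586766  f(a)=+1.369e-01  f'(a)=-3.397e+00  a ← 6.594861 − (+1.369e-01/-3.397e+00) = 6.635159
iter 3: u=1.577129  f(a)=+1.438e-03  f'(a)=-3.326e+00  a ← 6.635159 − (+1.438e-03/-3.326e+00) = 6.635591
iter 4: u=1.577026  f(a)=+1.623e-07  f'(a)=-3.326e+00  a ← 6.635591 − (+1.623e-07/-3.326e+00) = 6.635591
iter 5: u=1.577026  f(a)=+7.105e-15  f'(a)=-3.326e+00  a ← 6.635591 − (+7.105e-15/-3.326e+00) = 6.635591
converged: |Δa| < 1e-12 after 5 iterations
sag = a·(cosh(S/(2a)) − 1) = 6.635591·(cosh(1.577026) − 1) = 10.109746
T_max/T_min = cosh(S/(2a)) = 2.523564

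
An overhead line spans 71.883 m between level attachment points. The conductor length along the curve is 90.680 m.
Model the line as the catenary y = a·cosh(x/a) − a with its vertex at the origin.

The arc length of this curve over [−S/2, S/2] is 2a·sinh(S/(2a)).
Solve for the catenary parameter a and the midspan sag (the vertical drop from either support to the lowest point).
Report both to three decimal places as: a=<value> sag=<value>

a=29.758 sag=24.475

seed: a₀ = √(S³/(24(L−S))) = √(71.883³/(24·18.797)) = 28.693888
iter 1: u=1.252584  f(a)=+1.531e+00  f'(a)=-1.528e+00  a ← 28.693888 − (+1.531e+00/-1.528e+00) = 29.696048
iter 2: u=1.210313  f(a)=+8.386e-02  f'(a)=-1.364e+00  a ← 29.696048 − (+8.386e-02/-1.364e+00) = 29.757510
iter 3: u=1.207813  f(a)=+2.839e-04  f'(a)=-1.355e+00  a ← 29.757510 − (+2.839e-04/-1.355e+00) = 29.757720
iter 4: u=1.207804  f(a)=+3.278e-09  f'(a)=-1.355e+00  a ← 29.757720 − (+3.278e-09/-1.355e+00) = 29.757720
iter 5: u=1.207804  f(a)=-1.421e-14  f'(a)=-1.355e+00  a ← 29.757720 − (-1.421e-14/-1.355e+00) = 29.757720
converged: |Δa| < 1e-12 after 5 iterations
sag = a·(cosh(S/(2a)) − 1) = 29.757720·(cosh(1.207804) − 1) = 24.475457
T_max/T_min = cosh(S/(2a)) = 1.822491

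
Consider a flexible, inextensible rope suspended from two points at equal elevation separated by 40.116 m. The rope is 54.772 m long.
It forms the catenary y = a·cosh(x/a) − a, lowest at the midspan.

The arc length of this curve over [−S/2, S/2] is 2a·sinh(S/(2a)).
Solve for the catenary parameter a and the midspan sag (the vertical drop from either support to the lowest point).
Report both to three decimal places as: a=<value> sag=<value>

seed: a₀ = √(S³/(24(L−S))) = √(40.116³/(24·14.656)) = 13.547622
iter 1: u=1.480555  f(a)=+1.693e+00  f'(a)=-2.677e+00  a ← 13.547622 − (+1.693e+00/-2.677e+00) = 14.180060
iter 2: u=1.414521  f(a)=+1.258e-01  f'(a)=-2.292e+00  a ← 14.180060 − (+1.258e-01/-2.292e+00) = 14.234917
iter 3: u=1.409070  f(a)=+8.171e-04  f'(a)=-2.263e+00  a ← 14.234917 − (+8.171e-04/-2.263e+00) = 14.235278
iter 4: u=1.409035  f(a)=+3.499e-08  f'(a)=-2.262e+00  a ← 14.235278 − (+3.499e-08/-2.262e+00) = 14.235278
iter 5: u=1.409035  f(a)=+0.000e+00  f'(a)=-2.262e+00  a ← 14.235278 − (+0.000e+00/-2.262e+00) = 14.235278
converged: |Δa| < 1e-12 after 5 iterations
sag = a·(cosh(S/(2a)) − 1) = 14.235278·(cosh(1.409035) − 1) = 16.629526
T_max/T_min = cosh(S/(2a)) = 2.168191

a=14.235 sag=16.630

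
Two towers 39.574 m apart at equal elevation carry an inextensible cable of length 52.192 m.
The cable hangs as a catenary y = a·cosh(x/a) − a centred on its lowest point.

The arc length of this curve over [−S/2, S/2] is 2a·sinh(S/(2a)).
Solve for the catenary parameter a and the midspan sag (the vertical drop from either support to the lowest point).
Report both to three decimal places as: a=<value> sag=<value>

seed: a₀ = √(S³/(24(L−S))) = √(39.574³/(24·12.618)) = 14.305862
iter 1: u=1.383139  f(a)=+1.263e+00  f'(a)=-2.125e+00  a ← 14.305862 − (+1.263e+00/-2.125e+00) = 14.900302
iter 2: u=1.327960  f(a)=+8.301e-02  f'(a)=-1.854e+00  a ← 14.900302 − (+8.301e-02/-1.854e+00) = 14.945068
iter 3: u=1.323982  f(a)=+4.142e-04  f'(a)=-1.836e+00  a ← 14.945068 − (+4.142e-04/-1.836e+00) = 14.945293
iter 4: u=1.323962  f(a)=+1.042e-08  f'(a)=-1.836e+00  a ← 14.945293 − (+1.042e-08/-1.836e+00) = 14.945293
iter 5: u=1.323962  f(a)=+0.000e+00  f'(a)=-1.836e+00  a ← 14.945293 − (+0.000e+00/-1.836e+00) = 14.945293
converged: |Δa| < 1e-12 after 5 iterations
sag = a·(cosh(S/(2a)) − 1) = 14.945293·(cosh(1.323962) − 1) = 15.127336
T_max/T_min = cosh(S/(2a)) = 2.012181

a=14.945 sag=15.127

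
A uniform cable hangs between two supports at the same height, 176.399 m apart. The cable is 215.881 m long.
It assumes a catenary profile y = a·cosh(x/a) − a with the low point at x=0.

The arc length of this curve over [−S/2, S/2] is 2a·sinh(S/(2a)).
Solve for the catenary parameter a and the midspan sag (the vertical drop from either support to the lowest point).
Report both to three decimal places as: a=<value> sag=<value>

seed: a₀ = √(S³/(24(L−S))) = √(176.399³/(24·39.482)) = 76.109520
iter 1: u=1.158850  f(a)=+2.737e+00  f'(a)=-1.184e+00  a ← 76.109520 − (+2.737e+00/-1.184e+00) = 78.422170
iter 2: u=1.124676  f(a)=+1.297e-01  f'(a)=-1.074e+00  a ← 78.422170 − (+1.297e-01/-1.074e+00) = 78.542968
iter 3: u=1.122946  f(a)=+3.234e-04  f'(a)=-1.069e+00  a ← 78.542968 − (+3.234e-04/-1.069e+00) = 78.543270
iter 4: u=1.122942  f(a)=+2.021e-09  f'(a)=-1.069e+00  a ← 78.543270 − (+2.021e-09/-1.069e+00) = 78.543270
iter 5: u=1.122942  f(a)=+0.000e+00  f'(a)=-1.069e+00  a ← 78.543270 − (+0.000e+00/-1.069e+00) = 78.543270
converged: |Δa| < 1e-12 after 5 iterations
sag = a·(cosh(S/(2a)) − 1) = 78.543270·(cosh(1.122942) − 1) = 54.949040
T_max/T_min = cosh(S/(2a)) = 1.699602

a=78.543 sag=54.949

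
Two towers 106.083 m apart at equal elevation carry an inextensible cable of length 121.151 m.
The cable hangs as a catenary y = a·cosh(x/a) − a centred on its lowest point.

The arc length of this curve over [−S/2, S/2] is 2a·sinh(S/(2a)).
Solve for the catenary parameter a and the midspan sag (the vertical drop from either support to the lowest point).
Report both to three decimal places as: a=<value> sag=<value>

seed: a₀ = √(S³/(24(L−S))) = √(106.083³/(24·15.068)) = 57.455983
iter 1: u=0.923168  f(a)=+6.553e-01  f'(a)=-5.706e-01  a ← 57.455983 − (+6.553e-01/-5.706e-01) = 58.604377
iter 2: u=0.905077  f(a)=+2.016e-02  f'(a)=-5.360e-01  a ← 58.604377 − (+2.016e-02/-5.360e-01) = 58.641994
iter 3: u=0.904497  f(a)=+2.043e-05  f'(a)=-5.349e-01  a ← 58.641994 − (+2.043e-05/-5.349e-01) = 58.642032
iter 4: u=0.904496  f(a)=+2.103e-11  f'(a)=-5.349e-01  a ← 58.642032 − (+2.103e-11/-5.349e-01) = 58.642032
converged: |Δa| < 1e-12 after 4 iterations
sag = a·(cosh(S/(2a)) − 1) = 58.642032·(cosh(0.904496) − 1) = 25.668579
T_max/T_min = cosh(S/(2a)) = 1.437716

a=58.642 sag=25.669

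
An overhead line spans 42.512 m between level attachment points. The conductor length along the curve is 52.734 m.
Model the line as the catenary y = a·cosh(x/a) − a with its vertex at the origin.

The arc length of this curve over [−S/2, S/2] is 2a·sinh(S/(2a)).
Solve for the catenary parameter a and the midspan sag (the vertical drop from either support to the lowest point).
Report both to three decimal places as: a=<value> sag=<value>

a=18.303 sag=13.794

seed: a₀ = √(S³/(24(L−S))) = √(42.512³/(24·10.222)) = 17.696759
iter 1: u=1.201124  f(a)=+7.632e-01  f'(a)=-1.331e+00  a ← 17.696759 − (+7.632e-01/-1.331e+00) = 18.270285
iter 2: u=1.163419  f(a)=+3.867e-02  f'(a)=-1.199e+00  a ← 18.270285 − (+3.867e-02/-1.199e+00) = 18.302540
iter 3: u=1.161369  f(a)=+1.110e-04  f'(a)=-1.192e+00  a ← 18.302540 − (+1.110e-04/-1.192e+00) = 18.302633
iter 4: u=1.161363  f(a)=+9.208e-10  f'(a)=-1.192e+00  a ← 18.302633 − (+9.208e-10/-1.192e+00) = 18.302633
iter 5: u=1.161363  f(a)=+7.105e-15  f'(a)=-1.192e+00  a ← 18.302633 − (+7.105e-15/-1.192e+00) = 18.302633
converged: |Δa| < 1e-12 after 5 iterations
sag = a·(cosh(S/(2a)) − 1) = 18.302633·(cosh(1.161363) − 1) = 13.794175
T_max/T_min = cosh(S/(2a)) = 1.753672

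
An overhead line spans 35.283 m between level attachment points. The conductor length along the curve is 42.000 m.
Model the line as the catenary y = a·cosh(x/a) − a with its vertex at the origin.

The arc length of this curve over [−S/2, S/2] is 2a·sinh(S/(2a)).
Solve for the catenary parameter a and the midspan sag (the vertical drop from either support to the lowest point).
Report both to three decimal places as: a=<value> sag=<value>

a=16.959 sag=10.034

seed: a₀ = √(S³/(24(L−S))) = √(35.283³/(24·6.717)) = 16.506499
iter 1: u=1.068761  f(a)=+3.942e-01  f'(a)=-9.107e-01  a ← 16.506499 − (+3.942e-01/-9.107e-01) = 16.939381
iter 2: u=1.041449  f(a)=+1.604e-02  f'(a)=-8.380e-01  a ← 16.939381 − (+1.604e-02/-8.380e-01) = 16.958523
iter 3: u=1.040273  f(a)=+2.905e-05  f'(a)=-8.349e-01  a ← 16.958523 − (+2.905e-05/-8.349e-01) = 16.958558
iter 4: u=1.040271  f(a)=+9.565e-11  f'(a)=-8.349e-01  a ← 16.958558 − (+9.565e-11/-8.349e-01) = 16.958558
iter 5: u=1.040271  f(a)=+1.421e-14  f'(a)=-8.349e-01  a ← 16.958558 − (+1.421e-14/-8.349e-01) = 16.958558
converged: |Δa| < 1e-12 after 5 iterations
sag = a·(cosh(S/(2a)) − 1) = 16.958558·(cosh(1.040271) − 1) = 10.033898
T_max/T_min = cosh(S/(2a)) = 1.591672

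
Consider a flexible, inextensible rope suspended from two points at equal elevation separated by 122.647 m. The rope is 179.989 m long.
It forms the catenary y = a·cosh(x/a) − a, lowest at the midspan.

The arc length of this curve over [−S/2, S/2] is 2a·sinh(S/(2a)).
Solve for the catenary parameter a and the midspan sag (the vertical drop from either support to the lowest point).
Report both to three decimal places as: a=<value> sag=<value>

seed: a₀ = √(S³/(24(L−S))) = √(122.647³/(24·57.342)) = 36.613678
iter 1: u=1.674880  f(a)=+8.602e+00  f'(a)=-4.104e+00  a ← 36.613678 − (+8.602e+00/-4.104e+00) = 38.709718
iter 2: u=1.584189  f(a)=+7.939e-01  f'(a)=-3.378e+00  a ← 38.709718 − (+7.939e-01/-3.378e+00) = 38.944733
iter 3: u=1.574629  f(a)=+8.282e-03  f'(a)=-3.308e+00  a ← 38.944733 − (+8.282e-03/-3.308e+00) = 38.947237
iter 4: u=1.574528  f(a)=+9.222e-07  f'(a)=-3.307e+00  a ← 38.947237 − (+9.222e-07/-3.307e+00) = 38.947237
iter 5: u=1.574528  f(a)=+8.527e-14  f'(a)=-3.307e+00  a ← 38.947237 − (+8.527e-14/-3.307e+00) = 38.947237
converged: |Δa| < 1e-12 after 5 iterations
sag = a·(cosh(S/(2a)) − 1) = 38.947237·(cosh(1.574528) − 1) = 59.113445
T_max/T_min = cosh(S/(2a)) = 2.517783

a=38.947 sag=59.113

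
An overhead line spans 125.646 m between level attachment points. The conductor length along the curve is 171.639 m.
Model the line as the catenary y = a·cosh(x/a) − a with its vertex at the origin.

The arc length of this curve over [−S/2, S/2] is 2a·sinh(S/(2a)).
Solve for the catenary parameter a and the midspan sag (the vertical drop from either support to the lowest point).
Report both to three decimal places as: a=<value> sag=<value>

a=44.546 sag=52.146

seed: a₀ = √(S³/(24(L−S))) = √(125.646³/(24·45.993)) = 42.390790
iter 1: u=1.481996  f(a)=+5.323e+00  f'(a)=-2.685e+00  a ← 42.390790 − (+5.323e+00/-2.685e+00) = 44.372962
iter 2: u=1.415795  f(a)=+3.961e-01  f'(a)=-2.299e+00  a ← 44.372962 − (+3.961e-01/-2.299e+00) = 44.545240
iter 3: u=1.410319  f(a)=+2.584e-03  f'(a)=-2.269e+00  a ← 44.545240 − (+2.584e-03/-2.269e+00) = 44.546379
iter 4: u=1.410283  f(a)=+1.115e-07  f'(a)=-2.269e+00  a ← 44.546379 − (+1.115e-07/-2.269e+00) = 44.546379
iter 5: u=1.410283  f(a)=+2.842e-14  f'(a)=-2.269e+00  a ← 44.546379 − (+2.842e-14/-2.269e+00) = 44.546379
converged: |Δa| < 1e-12 after 5 iterations
sag = a·(cosh(S/(2a)) − 1) = 44.546379·(cosh(1.410283) − 1) = 52.145743
T_max/T_min = cosh(S/(2a)) = 2.170594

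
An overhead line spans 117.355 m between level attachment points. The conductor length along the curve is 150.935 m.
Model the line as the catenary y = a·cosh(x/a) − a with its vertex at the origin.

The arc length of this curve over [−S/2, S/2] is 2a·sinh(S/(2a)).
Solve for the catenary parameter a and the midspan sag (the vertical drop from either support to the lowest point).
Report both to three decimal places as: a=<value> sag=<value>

a=46.590 sag=42.100

seed: a₀ = √(S³/(24(L−S))) = √(117.355³/(24·33.580)) = 44.782304
iter 1: u=1.310283  f(a)=+3.003e+00  f'(a)=-1.773e+00  a ← 44.782304 − (+3.003e+00/-1.773e+00) = 46.475740
iter 2: u=1.262540  f(a)=+1.788e-01  f'(a)=-1.568e+00  a ← 46.475740 − (+1.788e-01/-1.568e+00) = 46.589738
iter 3: u=1.259451  f(a)=+7.220e-04  f'(a)=-1.555e+00  a ← 46.589738 − (+7.220e-04/-1.555e+00) = 46.590202
iter 4: u=1.259439  f(a)=+1.188e-08  f'(a)=-1.555e+00  a ← 46.590202 − (+1.188e-08/-1.555e+00) = 46.590202
iter 5: u=1.259439  f(a)=+0.000e+00  f'(a)=-1.555e+00  a ← 46.590202 − (+0.000e+00/-1.555e+00) = 46.590202
converged: |Δa| < 1e-12 after 5 iterations
sag = a·(cosh(S/(2a)) − 1) = 46.590202·(cosh(1.259439) − 1) = 42.100217
T_max/T_min = cosh(S/(2a)) = 1.903628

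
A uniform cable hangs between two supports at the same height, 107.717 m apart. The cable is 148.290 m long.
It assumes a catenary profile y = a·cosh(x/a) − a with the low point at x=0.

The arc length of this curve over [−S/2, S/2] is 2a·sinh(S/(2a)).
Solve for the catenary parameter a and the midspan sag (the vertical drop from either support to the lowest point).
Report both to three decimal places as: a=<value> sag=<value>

a=37.697 sag=45.481

seed: a₀ = √(S³/(24(L−S))) = √(107.717³/(24·40.573)) = 35.826319
iter 1: u=1.503322  f(a)=+4.839e+00  f'(a)=-2.820e+00  a ← 35.826319 − (+4.839e+00/-2.820e+00) = 37.542414
iter 2: u=1.434604  f(a)=+3.694e-01  f'(a)=-2.404e+00  a ← 37.542414 − (+3.694e-01/-2.404e+00) = 37.696063
iter 3: u=1.428757  f(a)=+2.546e-03  f'(a)=-2.371e+00  a ← 37.696063 − (+2.546e-03/-2.371e+00) = 37.697137
iter 4: u=1.428716  f(a)=+1.228e-07  f'(a)=-2.371e+00  a ← 37.697137 − (+1.228e-07/-2.371e+00) = 37.697137
iter 5: u=1.428716  f(a)=+2.842e-14  f'(a)=-2.371e+00  a ← 37.697137 − (+2.842e-14/-2.371e+00) = 37.697137
converged: |Δa| < 1e-12 after 5 iterations
sag = a·(cosh(S/(2a)) − 1) = 37.697137·(cosh(1.428716) − 1) = 45.480716
T_max/T_min = cosh(S/(2a)) = 2.206477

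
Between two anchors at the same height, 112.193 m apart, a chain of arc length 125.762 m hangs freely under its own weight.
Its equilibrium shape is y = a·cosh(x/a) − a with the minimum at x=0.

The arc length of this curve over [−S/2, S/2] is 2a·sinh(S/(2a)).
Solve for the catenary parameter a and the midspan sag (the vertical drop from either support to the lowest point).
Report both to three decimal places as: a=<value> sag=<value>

a=67.015 sag=24.882

seed: a₀ = √(S³/(24(L−S))) = √(112.193³/(24·13.569)) = 65.852020
iter 1: u=0.851857  f(a)=+5.009e-01  f'(a)=-4.428e-01  a ← 65.852020 − (+5.009e-01/-4.428e-01) = 66.983278
iter 2: u=0.837470  f(a)=+1.320e-02  f'(a)=-4.197e-01  a ← 66.983278 − (+1.320e-02/-4.197e-01) = 67.014724
iter 3: u=0.837077  f(a)=+9.715e-06  f'(a)=-4.191e-01  a ← 67.014724 − (+9.715e-06/-4.191e-01) = 67.014748
iter 4: u=0.837077  f(a)=+5.230e-12  f'(a)=-4.191e-01  a ← 67.014748 − (+5.230e-12/-4.191e-01) = 67.014748
converged: |Δa| < 1e-12 after 4 iterations
sag = a·(cosh(S/(2a)) − 1) = 67.014748·(cosh(0.837077) − 1) = 24.881915
T_max/T_min = cosh(S/(2a)) = 1.371290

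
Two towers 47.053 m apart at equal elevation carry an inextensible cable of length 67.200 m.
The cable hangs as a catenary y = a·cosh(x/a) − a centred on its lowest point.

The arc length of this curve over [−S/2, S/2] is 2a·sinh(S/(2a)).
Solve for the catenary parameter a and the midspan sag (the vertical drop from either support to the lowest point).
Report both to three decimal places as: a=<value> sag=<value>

a=15.541 sag=21.479

seed: a₀ = √(S³/(24(L−S))) = √(47.053³/(24·20.147)) = 14.678111
iter 1: u=1.602829  f(a)=+2.752e+00  f'(a)=-3.518e+00  a ← 14.678111 − (+2.752e+00/-3.518e+00) = 15.460312
iter 2: u=1.521735  f(a)=+2.353e-01  f'(a)=-2.940e+00  a ← 15.460312 − (+2.353e-01/-2.940e+00) = 15.540339
iter 3: u=1.513899  f(a)=+2.075e-03  f'(a)=-2.889e+00  a ← 15.540339 − (+2.075e-03/-2.889e+00) = 15.541057
iter 4: u=1.513829  f(a)=+1.646e-07  f'(a)=-2.888e+00  a ← 15.541057 − (+1.646e-07/-2.888e+00) = 15.541057
iter 5: u=1.513829  f(a)=-1.421e-14  f'(a)=-2.888e+00  a ← 15.541057 − (-1.421e-14/-2.888e+00) = 15.541057
converged: |Δa| < 1e-12 after 5 iterations
sag = a·(cosh(S/(2a)) − 1) = 15.541057·(cosh(1.513829) − 1) = 21.478997
T_max/T_min = cosh(S/(2a)) = 2.382081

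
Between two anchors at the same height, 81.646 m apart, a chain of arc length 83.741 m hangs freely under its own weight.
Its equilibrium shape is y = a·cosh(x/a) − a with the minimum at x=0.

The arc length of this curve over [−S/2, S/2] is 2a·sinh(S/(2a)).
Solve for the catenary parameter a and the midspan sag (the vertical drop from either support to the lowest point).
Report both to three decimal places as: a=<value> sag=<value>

a=104.439 sag=8.081

seed: a₀ = √(S³/(24(L−S))) = √(81.646³/(24·2.095)) = 104.041052
iter 1: u=0.392374  f(a)=+1.619e-02  f'(a)=-4.090e-02  a ← 104.041052 − (+1.619e-02/-4.090e-02) = 104.436843
iter 2: u=0.390887  f(a)=+9.283e-05  f'(a)=-4.043e-02  a ← 104.436843 − (+9.283e-05/-4.043e-02) = 104.439139
iter 3: u=0.390878  f(a)=+3.092e-09  f'(a)=-4.043e-02  a ← 104.439139 − (+3.092e-09/-4.043e-02) = 104.439139
iter 4: u=0.390878  f(a)=+0.000e+00  f'(a)=-4.043e-02  a ← 104.439139 − (+0.000e+00/-4.043e-02) = 104.439139
converged: |Δa| < 1e-12 after 4 iterations
sag = a·(cosh(S/(2a)) − 1) = 104.439139·(cosh(0.390878) − 1) = 8.080515
T_max/T_min = cosh(S/(2a)) = 1.077371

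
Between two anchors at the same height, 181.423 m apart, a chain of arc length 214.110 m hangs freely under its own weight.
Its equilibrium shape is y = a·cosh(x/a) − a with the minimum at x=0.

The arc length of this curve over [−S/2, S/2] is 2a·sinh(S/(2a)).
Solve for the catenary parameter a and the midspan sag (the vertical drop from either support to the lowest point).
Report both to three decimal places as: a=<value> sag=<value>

a=89.512 sag=50.034

seed: a₀ = √(S³/(24(L−S))) = √(181.423³/(24·32.687)) = 87.245968
iter 1: u=1.039721  f(a)=+1.813e+00  f'(a)=-8.335e-01  a ← 87.245968 − (+1.813e+00/-8.335e-01) = 89.421050
iter 2: u=1.014431  f(a)=+7.001e-02  f'(a)=-7.702e-01  a ← 89.421050 − (+7.001e-02/-7.702e-01) = 89.511943
iter 3: u=1.013401  f(a)=+1.137e-04  f'(a)=-7.677e-01  a ← 89.511943 − (+1.137e-04/-7.677e-01) = 89.512091
iter 4: u=1.013399  f(a)=+3.009e-10  f'(a)=-7.677e-01  a ← 89.512091 − (+3.009e-10/-7.677e-01) = 89.512091
iter 5: u=1.013399  f(a)=+0.000e+00  f'(a)=-7.677e-01  a ← 89.512091 − (+0.000e+00/-7.677e-01) = 89.512091
converged: |Δa| < 1e-12 after 5 iterations
sag = a·(cosh(S/(2a)) − 1) = 89.512091·(cosh(1.013399) − 1) = 50.034272
T_max/T_min = cosh(S/(2a)) = 1.558967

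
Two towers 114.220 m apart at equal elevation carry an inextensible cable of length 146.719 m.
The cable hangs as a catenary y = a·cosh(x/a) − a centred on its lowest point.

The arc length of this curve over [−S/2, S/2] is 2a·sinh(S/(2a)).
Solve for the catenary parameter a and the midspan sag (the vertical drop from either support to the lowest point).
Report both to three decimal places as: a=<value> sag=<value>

seed: a₀ = √(S³/(24(L−S))) = √(114.220³/(24·32.499)) = 43.709175
iter 1: u=1.306591  f(a)=+2.890e+00  f'(a)=-1.757e+00  a ← 43.709175 − (+2.890e+00/-1.757e+00) = 45.353864
iter 2: u=1.259209  f(a)=+1.711e-01  f'(a)=-1.554e+00  a ← 45.353864 − (+1.711e-01/-1.554e+00) = 45.463936
iter 3: u=1.256160  f(a)=+6.835e-04  f'(a)=-1.542e+00  a ← 45.463936 − (+6.835e-04/-1.542e+00) = 45.464379
iter 4: u=1.256148  f(a)=+1.100e-08  f'(a)=-1.542e+00  a ← 45.464379 − (+1.100e-08/-1.542e+00) = 45.464379
iter 5: u=1.256148  f(a)=+2.842e-14  f'(a)=-1.542e+00  a ← 45.464379 − (+2.842e-14/-1.542e+00) = 45.464379
converged: |Δa| < 1e-12 after 5 iterations
sag = a·(cosh(S/(2a)) − 1) = 45.464379·(cosh(1.256148) − 1) = 40.841044
T_max/T_min = cosh(S/(2a)) = 1.898309

a=45.464 sag=40.841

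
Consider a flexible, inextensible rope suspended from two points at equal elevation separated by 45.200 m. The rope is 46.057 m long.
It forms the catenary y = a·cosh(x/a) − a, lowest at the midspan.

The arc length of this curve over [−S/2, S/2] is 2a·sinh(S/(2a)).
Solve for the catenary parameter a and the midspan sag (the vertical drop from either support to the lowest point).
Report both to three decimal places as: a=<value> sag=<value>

a=67.195 sag=3.837

seed: a₀ = √(S³/(24(L−S))) = √(45.200³/(24·0.857)) = 67.005680
iter 1: u=0.337285  f(a)=+4.888e-03  f'(a)=-2.587e-02  a ← 67.005680 − (+4.888e-03/-2.587e-02) = 67.194605
iter 2: u=0.336337  f(a)=+2.075e-05  f'(a)=-2.565e-02  a ← 67.194605 − (+2.075e-05/-2.565e-02) = 67.195414
iter 3: u=0.336332  f(a)=+3.775e-10  f'(a)=-2.565e-02  a ← 67.195414 − (+3.775e-10/-2.565e-02) = 67.195414
iter 4: u=0.336332  f(a)=-7.105e-15  f'(a)=-2.565e-02  a ← 67.195414 − (-7.105e-15/-2.565e-02) = 67.195414
converged: |Δa| < 1e-12 after 4 iterations
sag = a·(cosh(S/(2a)) − 1) = 67.195414·(cosh(0.336332) − 1) = 3.836519
T_max/T_min = cosh(S/(2a)) = 1.057095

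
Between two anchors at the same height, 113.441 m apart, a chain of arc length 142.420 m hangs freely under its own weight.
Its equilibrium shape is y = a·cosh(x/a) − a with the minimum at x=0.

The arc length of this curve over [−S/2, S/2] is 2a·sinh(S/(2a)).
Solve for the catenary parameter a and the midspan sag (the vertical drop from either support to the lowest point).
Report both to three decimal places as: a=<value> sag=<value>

seed: a₀ = √(S³/(24(L−S))) = √(113.441³/(24·28.979)) = 45.815006
iter 1: u=1.238033  f(a)=+2.304e+00  f'(a)=-1.470e+00  a ← 45.815006 − (+2.304e+00/-1.470e+00) = 47.382256
iter 2: u=1.197083  f(a)=+1.235e-01  f'(a)=-1.316e+00  a ← 47.382256 − (+1.235e-01/-1.316e+00) = 47.476082
iter 3: u=1.194717  f(a)=+3.993e-04  f'(a)=-1.308e+00  a ← 47.476082 − (+3.993e-04/-1.308e+00) = 47.476387
iter 4: u=1.194710  f(a)=+4.205e-09  f'(a)=-1.308e+00  a ← 47.476387 − (+4.205e-09/-1.308e+00) = 47.476387
iter 5: u=1.194710  f(a)=+2.842e-14  f'(a)=-1.308e+00  a ← 47.476387 − (+2.842e-14/-1.308e+00) = 47.476387
converged: |Δa| < 1e-12 after 5 iterations
sag = a·(cosh(S/(2a)) − 1) = 47.476387·(cosh(1.194710) − 1) = 38.109076
T_max/T_min = cosh(S/(2a)) = 1.802695

a=47.476 sag=38.109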